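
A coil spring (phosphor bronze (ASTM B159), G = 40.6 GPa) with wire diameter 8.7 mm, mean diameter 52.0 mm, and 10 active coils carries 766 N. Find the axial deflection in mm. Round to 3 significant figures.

k = Gd⁴/(8D³N_a) = (40.6×10³)(8.7⁴)/(8·52.0³·10) = 20.678 N/mm
δ = F/k = 766 / 20.678 = 37.045 mm

37.0 mm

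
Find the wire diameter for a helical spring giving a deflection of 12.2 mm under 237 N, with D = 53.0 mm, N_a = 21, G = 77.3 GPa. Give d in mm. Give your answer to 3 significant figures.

Required rate k = F/δ = 237/12.2 = 19.426 N/mm
d = (8D³N_a·k / G)^(1/4) = (8·53.0³·21·19.426 / (77.3×10³))^0.25
  = (6285.6)^0.25 = 8.9040 mm

8.90 mm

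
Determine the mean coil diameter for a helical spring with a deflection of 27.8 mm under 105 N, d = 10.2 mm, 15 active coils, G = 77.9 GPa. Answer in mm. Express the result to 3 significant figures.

Required rate k = F/δ = 105/27.8 = 3.777 N/mm
D = (Gd⁴/(8N_a·k))^(1/3) = (77.9×10³·10.2⁴/(8·15·3.777))^(1/3)
  = (1.86043e+06)^(1/3) = 122.9903 mm

123 mm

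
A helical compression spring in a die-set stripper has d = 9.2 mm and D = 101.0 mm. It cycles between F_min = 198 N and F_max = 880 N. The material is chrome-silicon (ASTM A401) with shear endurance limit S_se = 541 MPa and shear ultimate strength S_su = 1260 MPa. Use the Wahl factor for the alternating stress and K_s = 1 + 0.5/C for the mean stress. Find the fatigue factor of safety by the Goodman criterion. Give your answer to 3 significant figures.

C = D/d = 101.0/9.2 = 10.9783; K_W = (4C−1)/(4C−4)+0.615/C = 1.1312; K_s = 1+0.5/C = 1.0455
F_a = (F_max−F_min)/2 = 341 N; F_m = (F_max+F_min)/2 = 539 N
τ_a = K_W·8F_aD/(πd³) = 1.1312 × 112.63 = 127.4 MPa
τ_m = K_s·8F_mD/(πd³) = 1.0455 × 178.03 = 186.14 MPa
Goodman: 1/n_f = τ_a/S_se + τ_m/S_su = 127.4/541 + 186.14/1260 = 0.23550 + 0.14773 = 0.38323
n_f = 1/0.38323 = 2.609

2.61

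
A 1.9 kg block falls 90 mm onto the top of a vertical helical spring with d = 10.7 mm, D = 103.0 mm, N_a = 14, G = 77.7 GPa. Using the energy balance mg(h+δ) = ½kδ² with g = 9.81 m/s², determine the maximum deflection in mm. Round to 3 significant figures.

22.4 mm

k = Gd⁴/(8D³N_a) = (77.7×10³)(10.7⁴)/(8·103.0³·14) = 8.322 N/mm
W = mg = 1.9 × 9.81 = 18.639 N
½kδ² − Wδ − Wh = 0 → δ = (W + √(W² + 2kWh))/k
δ = (18.639 + √(347.41 + 27920.4))/8.322 = (18.639 + 168.13)/8.322 = 22.443 mm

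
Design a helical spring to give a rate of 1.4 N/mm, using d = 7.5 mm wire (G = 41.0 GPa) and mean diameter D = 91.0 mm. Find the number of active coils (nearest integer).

15

N_a = Gd⁴/(8D³k) = (41.0×10³ × 7.5⁴)/(8 × 91.0³ × 1.4)
    = 1.29727e+08 / 8.44e+06 = 15.37 → 15 coils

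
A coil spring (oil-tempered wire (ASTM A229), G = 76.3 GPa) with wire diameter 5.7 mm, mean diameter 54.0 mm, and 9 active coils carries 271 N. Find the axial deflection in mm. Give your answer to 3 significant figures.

k = Gd⁴/(8D³N_a) = (76.3×10³)(5.7⁴)/(8·54.0³·9) = 7.1041 N/mm
δ = F/k = 271 / 7.1041 = 38.147 mm

38.1 mm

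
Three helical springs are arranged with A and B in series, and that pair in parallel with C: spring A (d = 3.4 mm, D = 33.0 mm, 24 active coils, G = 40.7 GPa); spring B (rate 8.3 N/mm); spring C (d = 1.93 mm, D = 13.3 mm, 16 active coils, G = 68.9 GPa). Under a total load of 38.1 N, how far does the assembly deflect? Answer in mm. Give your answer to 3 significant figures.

9.78 mm

k_A = Gd⁴/(8D³N_a) = (40.7×10³)(3.4⁴)/(8·33.0³·24) = 0.78826 N/mm
k_C = Gd⁴/(8D³N_a) = (68.9×10³)(1.93⁴)/(8·13.3³·16) = 3.1746 N/mm
Springs A,B series: k_AB = 1/(1/0.78826+1/8.3) = 0.71989 N/mm; parallel with C: k_eq = 0.71989+3.1746 = 3.8944 N/mm
δ = F/k_eq = 38.1/3.8944 = 9.7832 mm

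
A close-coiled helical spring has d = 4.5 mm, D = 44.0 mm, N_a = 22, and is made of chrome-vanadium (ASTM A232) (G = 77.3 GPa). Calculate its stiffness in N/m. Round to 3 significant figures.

2110 N/m

k = Gd⁴/(8D³N_a) = (77.3×10³ × 4.5⁴) / (8 × 44.0³ × 22)
  = 3.16978e+07 / 1.49924e+07 = 2.1143 N/mm = 2114.3 N/m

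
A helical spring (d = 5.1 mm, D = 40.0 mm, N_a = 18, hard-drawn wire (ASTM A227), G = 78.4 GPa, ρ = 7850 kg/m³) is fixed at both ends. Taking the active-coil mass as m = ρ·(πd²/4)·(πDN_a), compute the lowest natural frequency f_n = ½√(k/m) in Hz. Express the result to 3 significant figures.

k = Gd⁴/(8D³N_a) = (78.4×10³)(5.1⁴)/(8·40.0³·18) = 5.7551 N/mm = 5755.1 N/m
Wire length L = πDN_a = π·40.0·18 = 2261.9 mm
m = ρ·(πd²/4)·L = 7850 × 20.428×10⁻⁶ m² × 2.2619 m = 0.36273 kg
f_n = ½√(k/m) = 0.5·√(5755.1/0.36273) = 0.5·√(15866) = 62.98 Hz

63.0 Hz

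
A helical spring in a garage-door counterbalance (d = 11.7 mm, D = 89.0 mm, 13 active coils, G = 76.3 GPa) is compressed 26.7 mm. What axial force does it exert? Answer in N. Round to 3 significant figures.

521 N

k = Gd⁴/(8D³N_a) = (76.3×10³)(11.7⁴)/(8·89.0³·13) = 19.501 N/mm
F = k·δ = 19.501 × 26.7 = 520.69 N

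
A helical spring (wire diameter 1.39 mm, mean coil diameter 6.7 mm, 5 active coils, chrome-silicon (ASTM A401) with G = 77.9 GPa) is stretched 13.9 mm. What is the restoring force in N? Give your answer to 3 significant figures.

336 N

k = Gd⁴/(8D³N_a) = (77.9×10³)(1.39⁴)/(8·6.7³·5) = 24.172 N/mm
F = k·δ = 24.172 × 13.9 = 335.99 N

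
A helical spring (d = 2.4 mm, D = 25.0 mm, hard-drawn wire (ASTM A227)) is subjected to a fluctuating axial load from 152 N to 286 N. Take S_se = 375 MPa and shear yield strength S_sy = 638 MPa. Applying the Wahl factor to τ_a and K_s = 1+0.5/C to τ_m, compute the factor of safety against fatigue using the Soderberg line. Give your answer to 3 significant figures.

C = D/d = 25.0/2.4 = 10.4167; K_W = (4C−1)/(4C−4)+0.615/C = 1.1387; K_s = 1+0.5/C = 1.0480
F_a = (F_max−F_min)/2 = 67 N; F_m = (F_max+F_min)/2 = 219 N
τ_a = K_W·8F_aD/(πd³) = 1.1387 × 308.55 = 351.34 MPa
τ_m = K_s·8F_mD/(πd³) = 1.0480 × 1008.5 = 1056.9 MPa
Soderberg: 1/n_f = τ_a/S_se + τ_m/S_sy = 351.34/375 + 1056.9/638 = 0.93690 + 1.65665 = 2.5936
n_f = 1/2.5936 = 0.3856

0.386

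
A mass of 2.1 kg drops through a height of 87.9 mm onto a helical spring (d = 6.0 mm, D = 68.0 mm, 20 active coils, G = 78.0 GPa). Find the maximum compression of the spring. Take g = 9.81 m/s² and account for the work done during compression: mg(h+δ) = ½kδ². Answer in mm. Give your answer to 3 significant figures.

k = Gd⁴/(8D³N_a) = (78.0×10³)(6.0⁴)/(8·68.0³·20) = 2.0093 N/mm
W = mg = 2.1 × 9.81 = 20.601 N
½kδ² − Wδ − Wh = 0 → δ = (W + √(W² + 2kWh))/k
δ = (20.601 + √(424.4 + 7277.13))/2.0093 = (20.601 + 87.758)/2.0093 = 53.928 mm

53.9 mm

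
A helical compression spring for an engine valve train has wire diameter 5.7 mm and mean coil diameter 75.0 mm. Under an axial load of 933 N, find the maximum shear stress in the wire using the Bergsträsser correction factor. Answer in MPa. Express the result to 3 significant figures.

1060 MPa

Spring index C = D/d = 75.0/5.7 = 13.1579
K_B = (4C+2)/(4C−3) = 54.632/49.632 = 1.1007
τ₀ = 8FD/(πd³) = 8·933·75.0/(π·5.7³) = 559800/581.8 = 962.18 MPa
τ_max = K·τ₀ = 1.1007 × 962.18 = 1059.1 MPa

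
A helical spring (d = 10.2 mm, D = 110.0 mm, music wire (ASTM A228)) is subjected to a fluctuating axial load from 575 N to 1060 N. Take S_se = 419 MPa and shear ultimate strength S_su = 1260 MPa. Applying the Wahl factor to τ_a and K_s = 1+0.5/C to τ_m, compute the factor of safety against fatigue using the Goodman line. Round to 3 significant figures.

C = D/d = 110.0/10.2 = 10.7843; K_W = (4C−1)/(4C−4)+0.615/C = 1.1337; K_s = 1+0.5/C = 1.0464
F_a = (F_max−F_min)/2 = 242.5 N; F_m = (F_max+F_min)/2 = 817.5 N
τ_a = K_W·8F_aD/(πd³) = 1.1337 × 64.009 = 72.566 MPa
τ_m = K_s·8F_mD/(πd³) = 1.0464 × 215.78 = 225.79 MPa
Goodman: 1/n_f = τ_a/S_se + τ_m/S_su = 72.566/419 + 225.79/1260 = 0.17319 + 0.17920 = 0.35239
n_f = 1/0.35239 = 2.838

2.84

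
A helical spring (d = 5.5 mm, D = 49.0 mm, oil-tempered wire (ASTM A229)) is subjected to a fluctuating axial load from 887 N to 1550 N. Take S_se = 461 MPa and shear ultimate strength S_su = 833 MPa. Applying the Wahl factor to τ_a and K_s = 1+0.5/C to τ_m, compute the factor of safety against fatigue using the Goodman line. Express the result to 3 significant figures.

C = D/d = 49.0/5.5 = 8.9091; K_W = (4C−1)/(4C−4)+0.615/C = 1.1639; K_s = 1+0.5/C = 1.0561
F_a = (F_max−F_min)/2 = 331.5 N; F_m = (F_max+F_min)/2 = 1218.5 N
τ_a = K_W·8F_aD/(πd³) = 1.1639 × 248.62 = 289.36 MPa
τ_m = K_s·8F_mD/(πd³) = 1.0561 × 913.85 = 965.13 MPa
Goodman: 1/n_f = τ_a/S_se + τ_m/S_su = 289.36/461 + 965.13/833 = 0.62767 + 1.15863 = 1.7863
n_f = 1/1.7863 = 0.5598

0.560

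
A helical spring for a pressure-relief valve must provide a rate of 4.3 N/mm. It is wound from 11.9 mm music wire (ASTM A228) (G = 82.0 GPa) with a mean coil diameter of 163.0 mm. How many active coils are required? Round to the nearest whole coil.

N_a = Gd⁴/(8D³k) = (82.0×10³ × 11.9⁴)/(8 × 163.0³ × 4.3)
    = 1.64438e+09 / 1.48978e+08 = 11.04 → 11 coils

11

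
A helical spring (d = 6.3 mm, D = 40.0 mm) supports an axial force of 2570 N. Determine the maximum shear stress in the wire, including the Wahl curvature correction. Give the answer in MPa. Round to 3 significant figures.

Spring index C = D/d = 40.0/6.3 = 6.3492
K_W = (4C−1)/(4C−4) + 0.615/C = 24.397/21.397 + 0.0969 = 1.2371
τ₀ = 8FD/(πd³) = 8·2570·40.0/(π·6.3³) = 822400/785.55 = 1046.9 MPa
τ_max = K·τ₀ = 1.2371 × 1046.9 = 1295.1 MPa

1300 MPa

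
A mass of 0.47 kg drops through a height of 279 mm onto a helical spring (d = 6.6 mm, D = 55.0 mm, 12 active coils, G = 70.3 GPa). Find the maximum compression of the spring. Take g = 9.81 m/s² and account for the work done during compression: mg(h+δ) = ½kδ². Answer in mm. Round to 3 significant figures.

18.1 mm

k = Gd⁴/(8D³N_a) = (70.3×10³)(6.6⁴)/(8·55.0³·12) = 8.3516 N/mm
W = mg = 0.47 × 9.81 = 4.6107 N
½kδ² − Wδ − Wh = 0 → δ = (W + √(W² + 2kWh))/k
δ = (4.6107 + √(21.259 + 21486.9))/8.3516 = (4.6107 + 146.66)/8.3516 = 18.112 mm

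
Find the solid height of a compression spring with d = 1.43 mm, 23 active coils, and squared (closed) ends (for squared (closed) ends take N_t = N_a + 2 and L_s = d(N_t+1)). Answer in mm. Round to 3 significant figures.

squared (closed) ends: N_t = N_a + 2 = 23 + 2 = 25
L_s = d·(N_t+1) = 1.43 × 26 = 37.18 mm

37.2 mm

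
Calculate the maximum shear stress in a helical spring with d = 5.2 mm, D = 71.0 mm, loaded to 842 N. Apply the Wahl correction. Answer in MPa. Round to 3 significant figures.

Spring index C = D/d = 71.0/5.2 = 13.6538
K_W = (4C−1)/(4C−4) + 0.615/C = 53.615/50.615 + 0.0450 = 1.1043
τ₀ = 8FD/(πd³) = 8·842·71.0/(π·5.2³) = 478256/441.73 = 1082.7 MPa
τ_max = K·τ₀ = 1.1043 × 1082.7 = 1195.6 MPa

1200 MPa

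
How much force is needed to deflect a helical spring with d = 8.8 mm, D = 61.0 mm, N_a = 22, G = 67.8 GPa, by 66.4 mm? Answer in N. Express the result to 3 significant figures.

k = Gd⁴/(8D³N_a) = (67.8×10³)(8.8⁴)/(8·61.0³·22) = 10.178 N/mm
F = k·δ = 10.178 × 66.4 = 675.81 N

676 N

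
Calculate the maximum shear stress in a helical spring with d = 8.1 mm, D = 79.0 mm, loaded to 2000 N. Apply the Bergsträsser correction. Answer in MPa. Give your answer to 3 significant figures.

Spring index C = D/d = 79.0/8.1 = 9.7531
K_B = (4C+2)/(4C−3) = 41.012/36.012 = 1.1388
τ₀ = 8FD/(πd³) = 8·2000·79.0/(π·8.1³) = 1.264e+06/1669.6 = 757.08 MPa
τ_max = K·τ₀ = 1.1388 × 757.08 = 862.19 MPa

862 MPa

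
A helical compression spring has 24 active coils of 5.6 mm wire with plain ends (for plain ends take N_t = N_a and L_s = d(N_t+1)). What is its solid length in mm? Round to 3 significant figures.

140 mm

plain ends: N_t = N_a = 24
L_s = d·(N_t+1) = 5.6 × 25 = 140 mm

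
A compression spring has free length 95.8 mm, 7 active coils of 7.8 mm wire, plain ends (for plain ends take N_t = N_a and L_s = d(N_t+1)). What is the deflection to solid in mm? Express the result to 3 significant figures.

N_t = 7; L_s = 7.8·8 = 62.4 mm
δ_solid = L₀ − L_s = 95.8 − 62.4 = 33.4 mm

33.4 mm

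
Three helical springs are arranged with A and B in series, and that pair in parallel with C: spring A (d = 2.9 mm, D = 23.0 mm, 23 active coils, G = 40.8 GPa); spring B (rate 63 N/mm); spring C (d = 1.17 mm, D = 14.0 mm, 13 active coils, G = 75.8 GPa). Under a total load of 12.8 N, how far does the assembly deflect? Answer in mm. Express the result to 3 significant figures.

7.27 mm

k_A = Gd⁴/(8D³N_a) = (40.8×10³)(2.9⁴)/(8·23.0³·23) = 1.289 N/mm
k_C = Gd⁴/(8D³N_a) = (75.8×10³)(1.17⁴)/(8·14.0³·13) = 0.49773 N/mm
Springs A,B series: k_AB = 1/(1/1.289+1/63) = 1.2631 N/mm; parallel with C: k_eq = 1.2631+0.49773 = 1.7609 N/mm
δ = F/k_eq = 12.8/1.7609 = 7.2691 mm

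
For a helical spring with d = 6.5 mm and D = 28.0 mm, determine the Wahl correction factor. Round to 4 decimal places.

C = D/d = 28.0/6.5 = 4.3077
K_W = (4C−1)/(4C−4) + 0.615/C = 16.231/13.231 + 0.1428 = 1.3695

1.3695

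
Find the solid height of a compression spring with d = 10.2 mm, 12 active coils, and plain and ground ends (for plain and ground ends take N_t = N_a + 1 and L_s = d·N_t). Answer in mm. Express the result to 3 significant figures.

133 mm

plain and ground ends: N_t = N_a + 1 = 12 + 1 = 13
L_s = d·N_t = 10.2 × 13 = 132.6 mm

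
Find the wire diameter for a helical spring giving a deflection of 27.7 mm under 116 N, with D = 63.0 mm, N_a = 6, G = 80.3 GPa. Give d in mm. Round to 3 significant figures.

Required rate k = F/δ = 116/27.7 = 4.1877 N/mm
d = (8D³N_a·k / G)^(1/4) = (8·63.0³·6·4.1877 / (80.3×10³))^0.25
  = (625.93)^0.25 = 5.0019 mm

5.00 mm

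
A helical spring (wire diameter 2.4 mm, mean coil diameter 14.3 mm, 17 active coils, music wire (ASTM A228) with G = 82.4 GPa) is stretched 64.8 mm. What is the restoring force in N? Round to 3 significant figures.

k = Gd⁴/(8D³N_a) = (82.4×10³)(2.4⁴)/(8·14.3³·17) = 6.8742 N/mm
F = k·δ = 6.8742 × 64.8 = 445.45 N

445 N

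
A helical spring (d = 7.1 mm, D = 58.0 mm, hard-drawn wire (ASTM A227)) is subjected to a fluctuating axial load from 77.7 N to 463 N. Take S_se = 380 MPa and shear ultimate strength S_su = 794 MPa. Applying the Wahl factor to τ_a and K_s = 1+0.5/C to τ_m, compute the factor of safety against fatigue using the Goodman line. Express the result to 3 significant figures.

C = D/d = 58.0/7.1 = 8.1690; K_W = (4C−1)/(4C−4)+0.615/C = 1.1799; K_s = 1+0.5/C = 1.0612
F_a = (F_max−F_min)/2 = 192.65 N; F_m = (F_max+F_min)/2 = 270.35 N
τ_a = K_W·8F_aD/(πd³) = 1.1799 × 79.499 = 93.801 MPa
τ_m = K_s·8F_mD/(πd³) = 1.0612 × 111.56 = 118.39 MPa
Goodman: 1/n_f = τ_a/S_se + τ_m/S_su = 93.801/380 + 118.39/794 = 0.24684 + 0.14911 = 0.39595
n_f = 1/0.39595 = 2.526

2.53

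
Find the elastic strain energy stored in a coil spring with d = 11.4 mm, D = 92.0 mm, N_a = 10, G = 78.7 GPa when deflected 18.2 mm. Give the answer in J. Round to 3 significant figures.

k = Gd⁴/(8D³N_a) = (78.7×10³)(11.4⁴)/(8·92.0³·10) = 21.337 N/mm
U = ½kδ² = 0.5 × 21.337 × 18.2² = 3533.9 N·mm = 3.5339 J

3.53 J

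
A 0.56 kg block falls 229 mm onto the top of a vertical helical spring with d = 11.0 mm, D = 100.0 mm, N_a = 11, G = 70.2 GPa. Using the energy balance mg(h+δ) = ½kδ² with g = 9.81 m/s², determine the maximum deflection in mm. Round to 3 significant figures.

15.2 mm

k = Gd⁴/(8D³N_a) = (70.2×10³)(11.0⁴)/(8·100.0³·11) = 11.68 N/mm
W = mg = 0.56 × 9.81 = 5.4936 N
½kδ² − Wδ − Wh = 0 → δ = (W + √(W² + 2kWh))/k
δ = (5.4936 + √(30.18 + 29386.5))/11.68 = (5.4936 + 171.51)/11.68 = 15.155 mm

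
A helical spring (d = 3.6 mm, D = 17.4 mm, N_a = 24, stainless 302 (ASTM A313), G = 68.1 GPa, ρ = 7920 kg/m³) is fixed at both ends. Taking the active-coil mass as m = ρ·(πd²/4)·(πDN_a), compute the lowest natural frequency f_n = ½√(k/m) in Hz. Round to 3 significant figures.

k = Gd⁴/(8D³N_a) = (68.1×10³)(3.6⁴)/(8·17.4³·24) = 11.309 N/mm = 11309 N/m
Wire length L = πDN_a = π·17.4·24 = 1311.9 mm
m = ρ·(πd²/4)·L = 7920 × 10.179×10⁻⁶ m² × 1.3119 m = 0.10576 kg
f_n = ½√(k/m) = 0.5·√(11309/0.10576) = 0.5·√(1.0692e+05) = 163.5 Hz

163 Hz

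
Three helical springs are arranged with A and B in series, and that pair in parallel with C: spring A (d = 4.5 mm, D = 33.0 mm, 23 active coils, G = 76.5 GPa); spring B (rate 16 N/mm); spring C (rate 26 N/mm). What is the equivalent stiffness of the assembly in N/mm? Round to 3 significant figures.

29.7 N/mm

k_A = Gd⁴/(8D³N_a) = (76.5×10³)(4.5⁴)/(8·33.0³·23) = 4.7441 N/mm
Springs A,B series: k_AB = 1/(1/4.7441+1/16) = 3.6591 N/mm; parallel with C: k_eq = 3.6591+26 = 29.659 N/mm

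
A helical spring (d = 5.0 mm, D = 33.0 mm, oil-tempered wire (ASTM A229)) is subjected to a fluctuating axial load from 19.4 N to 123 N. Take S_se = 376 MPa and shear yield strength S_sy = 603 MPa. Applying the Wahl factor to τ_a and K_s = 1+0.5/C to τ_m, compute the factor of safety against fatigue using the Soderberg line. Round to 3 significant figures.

5.02

C = D/d = 33.0/5.0 = 6.6000; K_W = (4C−1)/(4C−4)+0.615/C = 1.2271; K_s = 1+0.5/C = 1.0758
F_a = (F_max−F_min)/2 = 51.8 N; F_m = (F_max+F_min)/2 = 71.2 N
τ_a = K_W·8F_aD/(πd³) = 1.2271 × 34.824 = 42.732 MPa
τ_m = K_s·8F_mD/(πd³) = 1.0758 × 47.866 = 51.492 MPa
Soderberg: 1/n_f = τ_a/S_se + τ_m/S_sy = 42.732/376 + 51.492/603 = 0.11365 + 0.08539 = 0.19904
n_f = 1/0.19904 = 5.024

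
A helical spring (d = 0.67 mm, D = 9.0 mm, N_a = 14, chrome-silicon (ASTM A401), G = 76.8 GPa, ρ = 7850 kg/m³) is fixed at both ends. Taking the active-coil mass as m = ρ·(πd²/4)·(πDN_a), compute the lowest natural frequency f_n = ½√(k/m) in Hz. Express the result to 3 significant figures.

k = Gd⁴/(8D³N_a) = (76.8×10³)(0.67⁴)/(8·9.0³·14) = 0.18955 N/mm = 189.55 N/m
Wire length L = πDN_a = π·9.0·14 = 395.84 mm
m = ρ·(πd²/4)·L = 7850 × 0.35257×10⁻⁶ m² × 0.39584 m = 0.0010955 kg
f_n = ½√(k/m) = 0.5·√(189.55/0.0010955) = 0.5·√(1.7302e+05) = 207.98 Hz

208 Hz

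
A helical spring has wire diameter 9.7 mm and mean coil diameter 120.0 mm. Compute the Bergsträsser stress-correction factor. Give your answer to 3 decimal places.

C = D/d = 120.0/9.7 = 12.3711
K_B = (4C+2)/(4C−3) = 51.485/46.485 = 1.1076

1.108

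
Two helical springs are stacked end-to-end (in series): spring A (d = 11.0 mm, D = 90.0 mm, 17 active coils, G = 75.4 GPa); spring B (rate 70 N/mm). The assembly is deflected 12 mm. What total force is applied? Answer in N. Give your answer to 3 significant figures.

115 N

k_A = Gd⁴/(8D³N_a) = (75.4×10³)(11.0⁴)/(8·90.0³·17) = 11.135 N/mm
Series: 1/k_eq = 1/11.135 + 1/70 = 0.1041; k_eq = 9.6066 N/mm
F = k_eq·δ = 9.6066·12 = 115.28 N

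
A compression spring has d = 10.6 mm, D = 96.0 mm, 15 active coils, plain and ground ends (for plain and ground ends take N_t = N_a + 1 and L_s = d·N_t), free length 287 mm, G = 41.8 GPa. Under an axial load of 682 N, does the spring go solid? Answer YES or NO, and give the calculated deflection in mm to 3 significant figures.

YES, δ = 137 mm

k = Gd⁴/(8D³N_a) = (41.8×10³)(10.6⁴)/(8·96.0³·15) = 4.9706 N/mm
N_t = 16; L_s = 10.6·16 = 169.6 mm; δ_solid = L₀ − L_s = 287 − 169.6 = 117.4 mm
δ = F/k = 682/4.9706 = 137.21 mm
δ ≥ δ_solid → spring goes solid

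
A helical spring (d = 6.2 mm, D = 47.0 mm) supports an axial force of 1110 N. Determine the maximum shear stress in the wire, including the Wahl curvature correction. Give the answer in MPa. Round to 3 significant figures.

Spring index C = D/d = 47.0/6.2 = 7.5806
K_W = (4C−1)/(4C−4) + 0.615/C = 29.323/26.323 + 0.0811 = 1.1951
τ₀ = 8FD/(πd³) = 8·1110·47.0/(π·6.2³) = 417360/748.73 = 557.42 MPa
τ_max = K·τ₀ = 1.1951 × 557.42 = 666.18 MPa

666 MPa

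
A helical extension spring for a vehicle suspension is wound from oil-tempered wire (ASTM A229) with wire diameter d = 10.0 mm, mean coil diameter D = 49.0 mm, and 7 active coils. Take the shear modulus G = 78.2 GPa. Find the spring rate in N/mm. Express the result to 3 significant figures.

k = Gd⁴/(8D³N_a) = (78.2×10³ × 10.0⁴) / (8 × 49.0³ × 7)
  = 7.82e+08 / 6.58834e+06 = 118.69 N/mm

119 N/mm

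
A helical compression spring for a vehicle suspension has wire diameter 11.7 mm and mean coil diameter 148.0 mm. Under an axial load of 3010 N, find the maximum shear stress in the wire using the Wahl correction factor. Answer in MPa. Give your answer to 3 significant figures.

788 MPa

Spring index C = D/d = 148.0/11.7 = 12.6496
K_W = (4C−1)/(4C−4) + 0.615/C = 49.598/46.598 + 0.0486 = 1.1130
τ₀ = 8FD/(πd³) = 8·3010·148.0/(π·11.7³) = 3.56384e+06/5031.6 = 708.29 MPa
τ_max = K·τ₀ = 1.1130 × 708.29 = 788.32 MPa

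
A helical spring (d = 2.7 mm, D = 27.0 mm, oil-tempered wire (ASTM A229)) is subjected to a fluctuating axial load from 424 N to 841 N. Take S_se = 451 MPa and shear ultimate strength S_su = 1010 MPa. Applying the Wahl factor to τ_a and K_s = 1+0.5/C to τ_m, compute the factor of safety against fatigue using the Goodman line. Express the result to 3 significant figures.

C = D/d = 27.0/2.7 = 10.0000; K_W = (4C−1)/(4C−4)+0.615/C = 1.1448; K_s = 1+0.5/C = 1.0500
F_a = (F_max−F_min)/2 = 208.5 N; F_m = (F_max+F_min)/2 = 632.5 N
τ_a = K_W·8F_aD/(πd³) = 1.1448 × 728.31 = 833.8 MPa
τ_m = K_s·8F_mD/(πd³) = 1.0500 × 2209.4 = 2319.9 MPa
Goodman: 1/n_f = τ_a/S_se + τ_m/S_su = 833.8/451 + 2319.9/1010 = 1.84878 + 2.29689 = 4.1457
n_f = 1/4.1457 = 0.2412

0.241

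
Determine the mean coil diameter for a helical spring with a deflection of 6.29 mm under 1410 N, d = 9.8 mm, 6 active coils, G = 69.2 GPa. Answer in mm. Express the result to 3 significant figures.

Required rate k = F/δ = 1410/6.29 = 224.17 N/mm
D = (Gd⁴/(8N_a·k))^(1/3) = (69.2×10³·9.8⁴/(8·6·224.17))^(1/3)
  = (59319.9)^(1/3) = 39.0002 mm

39.0 mm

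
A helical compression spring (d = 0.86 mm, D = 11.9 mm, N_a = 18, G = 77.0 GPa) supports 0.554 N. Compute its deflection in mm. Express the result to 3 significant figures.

k = Gd⁴/(8D³N_a) = (77.0×10³)(0.86⁴)/(8·11.9³·18) = 0.17357 N/mm
δ = F/k = 0.554 / 0.17357 = 3.1917 mm

3.19 mm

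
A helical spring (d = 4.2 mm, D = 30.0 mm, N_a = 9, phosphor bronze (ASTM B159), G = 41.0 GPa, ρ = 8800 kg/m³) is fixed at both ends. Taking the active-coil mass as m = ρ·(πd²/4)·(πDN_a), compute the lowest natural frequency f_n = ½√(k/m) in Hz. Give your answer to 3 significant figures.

k = Gd⁴/(8D³N_a) = (41.0×10³)(4.2⁴)/(8·30.0³·9) = 6.5627 N/mm = 6562.7 N/m
Wire length L = πDN_a = π·30.0·9 = 848.23 mm
m = ρ·(πd²/4)·L = 8800 × 13.854×10⁻⁶ m² × 0.84823 m = 0.10342 kg
f_n = ½√(k/m) = 0.5·√(6562.7/0.10342) = 0.5·√(63460) = 125.96 Hz

126 Hz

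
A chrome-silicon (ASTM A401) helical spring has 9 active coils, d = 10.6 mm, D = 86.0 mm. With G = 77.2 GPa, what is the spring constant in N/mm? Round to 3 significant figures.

21.3 N/mm

k = Gd⁴/(8D³N_a) = (77.2×10³ × 10.6⁴) / (8 × 86.0³ × 9)
  = 9.74632e+08 / 4.5796e+07 = 21.282 N/mm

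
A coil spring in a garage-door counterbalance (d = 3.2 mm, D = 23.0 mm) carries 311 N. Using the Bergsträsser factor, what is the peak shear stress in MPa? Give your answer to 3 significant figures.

664 MPa

Spring index C = D/d = 23.0/3.2 = 7.1875
K_B = (4C+2)/(4C−3) = 30.750/25.750 = 1.1942
τ₀ = 8FD/(πd³) = 8·311·23.0/(π·3.2³) = 57224/102.94 = 555.88 MPa
τ_max = K·τ₀ = 1.1942 × 555.88 = 663.81 MPa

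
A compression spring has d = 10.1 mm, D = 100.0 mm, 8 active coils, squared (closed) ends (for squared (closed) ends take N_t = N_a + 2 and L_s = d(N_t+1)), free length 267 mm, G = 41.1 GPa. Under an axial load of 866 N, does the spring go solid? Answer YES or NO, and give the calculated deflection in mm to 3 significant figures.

NO, δ = 130 mm

k = Gd⁴/(8D³N_a) = (41.1×10³)(10.1⁴)/(8·100.0³·8) = 6.6826 N/mm
N_t = 10; L_s = 10.1·11 = 111.1 mm; δ_solid = L₀ − L_s = 267 − 111.1 = 155.9 mm
δ = F/k = 866/6.6826 = 129.59 mm
δ < δ_solid → spring does not go solid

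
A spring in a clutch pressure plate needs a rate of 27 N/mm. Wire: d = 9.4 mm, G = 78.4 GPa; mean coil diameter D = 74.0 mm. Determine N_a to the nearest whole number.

N_a = Gd⁴/(8D³k) = (78.4×10³ × 9.4⁴)/(8 × 74.0³ × 27)
    = 6.12107e+08 / 8.75284e+07 = 6.993 → 7 coils

7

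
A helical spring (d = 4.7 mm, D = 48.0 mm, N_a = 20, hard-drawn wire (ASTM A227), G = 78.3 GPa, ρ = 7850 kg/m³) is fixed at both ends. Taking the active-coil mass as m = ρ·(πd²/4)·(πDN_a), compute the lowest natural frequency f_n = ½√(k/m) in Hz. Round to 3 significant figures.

k = Gd⁴/(8D³N_a) = (78.3×10³)(4.7⁴)/(8·48.0³·20) = 2.1593 N/mm = 2159.3 N/m
Wire length L = πDN_a = π·48.0·20 = 3015.9 mm
m = ρ·(πd²/4)·L = 7850 × 17.349×10⁻⁶ m² × 3.0159 m = 0.41075 kg
f_n = ½√(k/m) = 0.5·√(2159.3/0.41075) = 0.5·√(5256.9) = 36.252 Hz

36.3 Hz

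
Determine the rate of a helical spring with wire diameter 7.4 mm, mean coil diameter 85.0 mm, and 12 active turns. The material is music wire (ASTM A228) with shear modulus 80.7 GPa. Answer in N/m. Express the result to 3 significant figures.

4100 N/m

k = Gd⁴/(8D³N_a) = (80.7×10³ × 7.4⁴) / (8 × 85.0³ × 12)
  = 2.41992e+08 / 5.8956e+07 = 4.1046 N/mm = 4104.6 N/m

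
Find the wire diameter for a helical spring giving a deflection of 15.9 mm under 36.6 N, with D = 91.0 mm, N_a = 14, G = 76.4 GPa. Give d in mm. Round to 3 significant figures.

7.10 mm

Required rate k = F/δ = 36.6/15.9 = 2.3019 N/mm
d = (8D³N_a·k / G)^(1/4) = (8·91.0³·14·2.3019 / (76.4×10³))^0.25
  = (2542.9)^0.25 = 7.1012 mm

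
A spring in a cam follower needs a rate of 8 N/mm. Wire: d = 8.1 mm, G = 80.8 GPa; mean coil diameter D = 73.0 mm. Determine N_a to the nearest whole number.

14

N_a = Gd⁴/(8D³k) = (80.8×10³ × 8.1⁴)/(8 × 73.0³ × 8)
    = 3.47818e+08 / 2.48971e+07 = 13.97 → 14 coils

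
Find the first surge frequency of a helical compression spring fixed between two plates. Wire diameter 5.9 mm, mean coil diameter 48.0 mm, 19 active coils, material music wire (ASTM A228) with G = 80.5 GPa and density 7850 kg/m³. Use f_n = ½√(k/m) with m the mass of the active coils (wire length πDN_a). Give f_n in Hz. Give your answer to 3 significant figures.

48.6 Hz

k = Gd⁴/(8D³N_a) = (80.5×10³)(5.9⁴)/(8·48.0³·19) = 5.8028 N/mm = 5802.8 N/m
Wire length L = πDN_a = π·48.0·19 = 2865.1 mm
m = ρ·(πd²/4)·L = 7850 × 27.34×10⁻⁶ m² × 2.8651 m = 0.61491 kg
f_n = ½√(k/m) = 0.5·√(5802.8/0.61491) = 0.5·√(9436.9) = 48.572 Hz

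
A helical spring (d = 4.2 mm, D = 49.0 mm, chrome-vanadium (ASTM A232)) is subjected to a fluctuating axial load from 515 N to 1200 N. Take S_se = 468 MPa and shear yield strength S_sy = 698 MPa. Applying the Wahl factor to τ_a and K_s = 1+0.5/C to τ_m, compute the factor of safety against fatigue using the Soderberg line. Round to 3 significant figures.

C = D/d = 49.0/4.2 = 11.6667; K_W = (4C−1)/(4C−4)+0.615/C = 1.1230; K_s = 1+0.5/C = 1.0429
F_a = (F_max−F_min)/2 = 342.5 N; F_m = (F_max+F_min)/2 = 857.5 N
τ_a = K_W·8F_aD/(πd³) = 1.1230 × 576.83 = 647.8 MPa
τ_m = K_s·8F_mD/(πd³) = 1.0429 × 1444.2 = 1506.1 MPa
Soderberg: 1/n_f = τ_a/S_se + τ_m/S_sy = 647.8/468 + 1506.1/698 = 1.38418 + 2.15770 = 3.5419
n_f = 1/3.5419 = 0.2823

0.282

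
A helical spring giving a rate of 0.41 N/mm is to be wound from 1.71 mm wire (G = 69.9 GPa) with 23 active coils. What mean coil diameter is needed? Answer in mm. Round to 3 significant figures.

19.9 mm

D = (Gd⁴/(8N_a·k))^(1/3) = (69.9×10³·1.71⁴/(8·23·0.41))^(1/3)
  = (7922.46)^(1/3) = 19.9352 mm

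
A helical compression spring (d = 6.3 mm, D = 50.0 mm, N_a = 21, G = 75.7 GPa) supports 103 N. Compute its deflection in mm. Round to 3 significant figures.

18.1 mm

k = Gd⁴/(8D³N_a) = (75.7×10³)(6.3⁴)/(8·50.0³·21) = 5.6786 N/mm
δ = F/k = 103 / 5.6786 = 18.138 mm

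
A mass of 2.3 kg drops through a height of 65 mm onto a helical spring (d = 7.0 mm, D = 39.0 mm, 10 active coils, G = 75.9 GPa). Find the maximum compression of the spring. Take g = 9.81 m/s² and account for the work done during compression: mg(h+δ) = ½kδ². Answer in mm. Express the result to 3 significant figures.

9.35 mm

k = Gd⁴/(8D³N_a) = (75.9×10³)(7.0⁴)/(8·39.0³·10) = 38.402 N/mm
W = mg = 2.3 × 9.81 = 22.563 N
½kδ² − Wδ − Wh = 0 → δ = (W + √(W² + 2kWh))/k
δ = (22.563 + √(509.09 + 112639))/38.402 = (22.563 + 336.38)/38.402 = 9.347 mm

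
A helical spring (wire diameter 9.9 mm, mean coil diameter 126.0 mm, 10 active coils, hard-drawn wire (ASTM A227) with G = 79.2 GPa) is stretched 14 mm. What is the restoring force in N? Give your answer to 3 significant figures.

66.6 N

k = Gd⁴/(8D³N_a) = (79.2×10³)(9.9⁴)/(8·126.0³·10) = 4.7541 N/mm
F = k·δ = 4.7541 × 14 = 66.557 N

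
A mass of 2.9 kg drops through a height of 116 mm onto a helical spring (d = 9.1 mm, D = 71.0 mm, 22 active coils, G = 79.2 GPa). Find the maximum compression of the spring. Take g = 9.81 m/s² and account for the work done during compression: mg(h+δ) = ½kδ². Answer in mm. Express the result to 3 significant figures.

31.2 mm

k = Gd⁴/(8D³N_a) = (79.2×10³)(9.1⁴)/(8·71.0³·22) = 8.6219 N/mm
W = mg = 2.9 × 9.81 = 28.449 N
½kδ² − Wδ − Wh = 0 → δ = (W + √(W² + 2kWh))/k
δ = (28.449 + √(809.35 + 56906))/8.6219 = (28.449 + 240.24)/8.6219 = 31.164 mm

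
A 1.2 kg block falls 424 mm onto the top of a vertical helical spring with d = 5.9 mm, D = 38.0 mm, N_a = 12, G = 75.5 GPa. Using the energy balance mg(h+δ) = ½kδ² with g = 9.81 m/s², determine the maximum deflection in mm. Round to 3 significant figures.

24.7 mm

k = Gd⁴/(8D³N_a) = (75.5×10³)(5.9⁴)/(8·38.0³·12) = 17.367 N/mm
W = mg = 1.2 × 9.81 = 11.772 N
½kδ² − Wδ − Wh = 0 → δ = (W + √(W² + 2kWh))/k
δ = (11.772 + √(138.58 + 173372))/17.367 = (11.772 + 416.55)/17.367 = 24.662 mm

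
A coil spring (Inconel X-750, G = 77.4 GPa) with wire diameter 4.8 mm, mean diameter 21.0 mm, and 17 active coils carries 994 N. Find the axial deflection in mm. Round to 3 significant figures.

30.5 mm

k = Gd⁴/(8D³N_a) = (77.4×10³)(4.8⁴)/(8·21.0³·17) = 32.622 N/mm
δ = F/k = 994 / 32.622 = 30.47 mm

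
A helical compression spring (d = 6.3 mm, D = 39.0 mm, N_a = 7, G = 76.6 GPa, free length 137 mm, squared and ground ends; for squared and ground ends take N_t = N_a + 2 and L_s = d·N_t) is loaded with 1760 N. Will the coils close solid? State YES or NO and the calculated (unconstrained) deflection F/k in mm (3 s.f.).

NO, δ = 48.5 mm

k = Gd⁴/(8D³N_a) = (76.6×10³)(6.3⁴)/(8·39.0³·7) = 36.325 N/mm
N_t = 9; L_s = 6.3·9 = 56.7 mm; δ_solid = L₀ − L_s = 137 − 56.7 = 80.3 mm
δ = F/k = 1760/36.325 = 48.451 mm
δ < δ_solid → spring does not go solid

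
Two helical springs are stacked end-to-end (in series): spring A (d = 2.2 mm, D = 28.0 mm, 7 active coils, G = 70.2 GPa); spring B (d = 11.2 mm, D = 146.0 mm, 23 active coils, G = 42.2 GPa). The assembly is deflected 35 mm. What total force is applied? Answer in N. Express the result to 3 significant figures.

21.7 N

k_A = Gd⁴/(8D³N_a) = (70.2×10³)(2.2⁴)/(8·28.0³·7) = 1.3377 N/mm
k_B = Gd⁴/(8D³N_a) = (42.2×10³)(11.2⁴)/(8·146.0³·23) = 1.1596 N/mm
Series: 1/k_eq = 1/1.3377 + 1/1.1596 = 1.6099; k_eq = 0.62115 N/mm
F = k_eq·δ = 0.62115·35 = 21.74 N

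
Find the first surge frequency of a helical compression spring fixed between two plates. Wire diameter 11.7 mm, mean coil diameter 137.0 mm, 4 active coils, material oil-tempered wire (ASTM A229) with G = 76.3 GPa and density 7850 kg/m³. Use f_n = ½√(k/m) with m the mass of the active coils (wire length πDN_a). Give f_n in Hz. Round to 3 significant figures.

54.7 Hz

k = Gd⁴/(8D³N_a) = (76.3×10³)(11.7⁴)/(8·137.0³·4) = 17.376 N/mm = 17376 N/m
Wire length L = πDN_a = π·137.0·4 = 1721.6 mm
m = ρ·(πd²/4)·L = 7850 × 107.51×10⁻⁶ m² × 1.7216 m = 1.453 kg
f_n = ½√(k/m) = 0.5·√(17376/1.453) = 0.5·√(11959) = 54.679 Hz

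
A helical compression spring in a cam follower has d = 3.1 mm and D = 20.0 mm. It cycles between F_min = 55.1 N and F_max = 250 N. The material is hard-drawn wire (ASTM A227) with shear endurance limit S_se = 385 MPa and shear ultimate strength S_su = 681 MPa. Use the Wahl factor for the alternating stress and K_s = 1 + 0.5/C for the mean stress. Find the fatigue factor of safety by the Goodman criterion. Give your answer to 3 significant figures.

C = D/d = 20.0/3.1 = 6.4516; K_W = (4C−1)/(4C−4)+0.615/C = 1.2329; K_s = 1+0.5/C = 1.0775
F_a = (F_max−F_min)/2 = 97.45 N; F_m = (F_max+F_min)/2 = 152.55 N
τ_a = K_W·8F_aD/(πd³) = 1.2329 × 166.6 = 205.4 MPa
τ_m = K_s·8F_mD/(πd³) = 1.0775 × 260.79 = 281.01 MPa
Goodman: 1/n_f = τ_a/S_se + τ_m/S_su = 205.4/385 + 281.01/681 = 0.53350 + 0.41264 = 0.94614
n_f = 1/0.94614 = 1.057

1.06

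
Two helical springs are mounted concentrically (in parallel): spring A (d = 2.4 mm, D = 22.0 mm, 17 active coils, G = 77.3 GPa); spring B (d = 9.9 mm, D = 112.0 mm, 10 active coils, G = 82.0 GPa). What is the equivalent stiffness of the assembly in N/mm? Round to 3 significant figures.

8.78 N/mm

k_A = Gd⁴/(8D³N_a) = (77.3×10³)(2.4⁴)/(8·22.0³·17) = 1.771 N/mm
k_B = Gd⁴/(8D³N_a) = (82.0×10³)(9.9⁴)/(8·112.0³·10) = 7.0083 N/mm
Parallel: k_eq = 1.771 + 7.0083 = 8.7793 N/mm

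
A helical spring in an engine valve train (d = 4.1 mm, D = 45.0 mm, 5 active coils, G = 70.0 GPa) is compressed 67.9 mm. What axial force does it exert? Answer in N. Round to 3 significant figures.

k = Gd⁴/(8D³N_a) = (70.0×10³)(4.1⁴)/(8·45.0³·5) = 5.4267 N/mm
F = k·δ = 5.4267 × 67.9 = 368.47 N

368 N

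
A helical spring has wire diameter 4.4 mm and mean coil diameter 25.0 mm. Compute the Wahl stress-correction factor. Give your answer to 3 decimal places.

C = D/d = 25.0/4.4 = 5.6818
K_W = (4C−1)/(4C−4) + 0.615/C = 21.727/18.727 + 0.1082 = 1.2684

1.268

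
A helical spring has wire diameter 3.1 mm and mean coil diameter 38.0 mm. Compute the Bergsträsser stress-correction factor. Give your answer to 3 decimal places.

1.109

C = D/d = 38.0/3.1 = 12.2581
K_B = (4C+2)/(4C−3) = 51.032/46.032 = 1.1086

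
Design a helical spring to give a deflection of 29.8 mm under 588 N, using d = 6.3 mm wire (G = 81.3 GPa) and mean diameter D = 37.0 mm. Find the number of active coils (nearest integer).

16

Required rate k = F/δ = 588/29.8 = 19.732 N/mm
N_a = Gd⁴/(8D³k) = (81.3×10³ × 6.3⁴)/(8 × 37.0³ × 19.732)
    = 1.28072e+08 / 7.9957e+06 = 16.02 → 16 coils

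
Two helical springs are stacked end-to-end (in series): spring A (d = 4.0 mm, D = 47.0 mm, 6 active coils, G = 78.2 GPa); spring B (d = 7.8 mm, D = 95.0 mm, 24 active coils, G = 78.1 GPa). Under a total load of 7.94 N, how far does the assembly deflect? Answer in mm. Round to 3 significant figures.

6.50 mm

k_A = Gd⁴/(8D³N_a) = (78.2×10³)(4.0⁴)/(8·47.0³·6) = 4.0171 N/mm
k_B = Gd⁴/(8D³N_a) = (78.1×10³)(7.8⁴)/(8·95.0³·24) = 1.7561 N/mm
Series: 1/k_eq = 1/4.0171 + 1/1.7561 = 0.81837; k_eq = 1.2219 N/mm
δ = F/k_eq = 7.94/1.2219 = 6.4979 mm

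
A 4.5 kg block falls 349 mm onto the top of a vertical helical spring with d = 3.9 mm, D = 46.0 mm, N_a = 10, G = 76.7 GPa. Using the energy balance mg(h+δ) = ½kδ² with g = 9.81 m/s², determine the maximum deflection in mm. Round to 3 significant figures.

137 mm

k = Gd⁴/(8D³N_a) = (76.7×10³)(3.9⁴)/(8·46.0³·10) = 2.2787 N/mm
W = mg = 4.5 × 9.81 = 44.145 N
½kδ² − Wδ − Wh = 0 → δ = (W + √(W² + 2kWh))/k
δ = (44.145 + √(1948.8 + 70214.6))/2.2787 = (44.145 + 268.63)/2.2787 = 137.26 mm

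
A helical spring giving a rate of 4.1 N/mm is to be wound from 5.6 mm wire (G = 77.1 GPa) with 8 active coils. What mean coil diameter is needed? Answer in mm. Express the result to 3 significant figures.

66.1 mm

D = (Gd⁴/(8N_a·k))^(1/3) = (77.1×10³·5.6⁴/(8·8·4.1))^(1/3)
  = (288963)^(1/3) = 66.1121 mm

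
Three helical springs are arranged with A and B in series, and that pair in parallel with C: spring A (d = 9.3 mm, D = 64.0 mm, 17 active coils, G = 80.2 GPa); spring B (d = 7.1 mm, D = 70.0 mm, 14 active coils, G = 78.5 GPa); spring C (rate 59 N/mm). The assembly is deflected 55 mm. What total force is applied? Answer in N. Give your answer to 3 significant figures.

3460 N

k_A = Gd⁴/(8D³N_a) = (80.2×10³)(9.3⁴)/(8·64.0³·17) = 16.828 N/mm
k_B = Gd⁴/(8D³N_a) = (78.5×10³)(7.1⁴)/(8·70.0³·14) = 5.1927 N/mm
Springs A,B series: k_AB = 1/(1/16.828+1/5.1927) = 3.9682 N/mm; parallel with C: k_eq = 3.9682+59 = 62.968 N/mm
F = k_eq·δ = 62.968·55 = 3463.3 N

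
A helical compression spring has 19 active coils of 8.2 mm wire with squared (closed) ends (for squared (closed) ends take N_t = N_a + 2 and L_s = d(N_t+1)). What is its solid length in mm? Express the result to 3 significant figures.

180 mm

squared (closed) ends: N_t = N_a + 2 = 19 + 2 = 21
L_s = d·(N_t+1) = 8.2 × 22 = 180.4 mm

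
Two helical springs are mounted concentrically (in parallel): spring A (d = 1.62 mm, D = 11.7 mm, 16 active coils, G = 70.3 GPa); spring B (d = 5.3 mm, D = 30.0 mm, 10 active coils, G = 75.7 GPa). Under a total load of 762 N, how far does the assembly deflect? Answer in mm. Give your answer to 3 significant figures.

k_A = Gd⁴/(8D³N_a) = (70.3×10³)(1.62⁴)/(8·11.7³·16) = 2.3618 N/mm
k_B = Gd⁴/(8D³N_a) = (75.7×10³)(5.3⁴)/(8·30.0³·10) = 27.653 N/mm
Parallel: k_eq = 2.3618 + 27.653 = 30.015 N/mm
δ = F/k_eq = 762/30.015 = 25.387 mm

25.4 mm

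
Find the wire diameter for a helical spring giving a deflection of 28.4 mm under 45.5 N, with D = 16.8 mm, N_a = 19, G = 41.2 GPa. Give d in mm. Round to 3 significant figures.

2.30 mm

Required rate k = F/δ = 45.5/28.4 = 1.6021 N/mm
d = (8D³N_a·k / G)^(1/4) = (8·16.8³·19·1.6021 / (41.2×10³))^0.25
  = (28.026)^0.25 = 2.3009 mm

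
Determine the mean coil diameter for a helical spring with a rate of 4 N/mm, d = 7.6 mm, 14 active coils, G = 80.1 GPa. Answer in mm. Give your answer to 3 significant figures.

D = (Gd⁴/(8N_a·k))^(1/3) = (80.1×10³·7.6⁴/(8·14·4))^(1/3)
  = (596498)^(1/3) = 84.1788 mm

84.2 mm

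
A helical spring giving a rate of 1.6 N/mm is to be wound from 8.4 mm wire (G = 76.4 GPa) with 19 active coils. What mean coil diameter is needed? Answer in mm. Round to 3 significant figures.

D = (Gd⁴/(8N_a·k))^(1/3) = (76.4×10³·8.4⁴/(8·19·1.6))^(1/3)
  = (1.56404e+06)^(1/3) = 116.0777 mm

116 mm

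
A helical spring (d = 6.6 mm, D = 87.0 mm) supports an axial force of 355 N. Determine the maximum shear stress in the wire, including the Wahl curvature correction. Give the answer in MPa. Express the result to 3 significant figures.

303 MPa

Spring index C = D/d = 87.0/6.6 = 13.1818
K_W = (4C−1)/(4C−4) + 0.615/C = 51.727/48.727 + 0.0467 = 1.1082
τ₀ = 8FD/(πd³) = 8·355·87.0/(π·6.6³) = 247080/903.2 = 273.56 MPa
τ_max = K·τ₀ = 1.1082 × 273.56 = 303.17 MPa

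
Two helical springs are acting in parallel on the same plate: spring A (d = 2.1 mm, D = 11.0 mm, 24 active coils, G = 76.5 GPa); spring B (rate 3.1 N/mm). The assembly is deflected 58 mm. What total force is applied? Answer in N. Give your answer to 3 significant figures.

517 N

k_A = Gd⁴/(8D³N_a) = (76.5×10³)(2.1⁴)/(8·11.0³·24) = 5.8218 N/mm
Parallel: k_eq = 5.8218 + 3.1 = 8.9218 N/mm
F = k_eq·δ = 8.9218·58 = 517.47 N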